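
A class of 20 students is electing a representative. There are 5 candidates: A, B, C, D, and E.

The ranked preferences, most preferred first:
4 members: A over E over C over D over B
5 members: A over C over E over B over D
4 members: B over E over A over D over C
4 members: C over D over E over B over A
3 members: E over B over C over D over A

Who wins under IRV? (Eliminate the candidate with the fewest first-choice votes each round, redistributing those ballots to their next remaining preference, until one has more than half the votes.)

Round 1: A 9, B 4, C 4, D 0, E 3. D eliminated.
Round 2: A 9, B 4, C 4, E 3. E eliminated.
Round 3: A 9, B 7, C 4. C eliminated.
Round 4: A 9, B 11. B has a majority (≥11).

B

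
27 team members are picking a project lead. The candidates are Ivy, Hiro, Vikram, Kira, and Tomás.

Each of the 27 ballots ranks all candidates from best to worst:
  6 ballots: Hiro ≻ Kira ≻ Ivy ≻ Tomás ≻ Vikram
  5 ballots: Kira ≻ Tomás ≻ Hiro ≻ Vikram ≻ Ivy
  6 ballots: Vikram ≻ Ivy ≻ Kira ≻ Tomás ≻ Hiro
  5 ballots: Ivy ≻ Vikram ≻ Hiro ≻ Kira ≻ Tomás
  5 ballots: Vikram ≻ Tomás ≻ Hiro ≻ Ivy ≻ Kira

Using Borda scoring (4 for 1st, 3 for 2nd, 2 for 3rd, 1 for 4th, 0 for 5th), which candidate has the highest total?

Ivy: 6×2 + 5×0 + 6×3 + 5×4 + 5×1 = 55
Hiro: 6×4 + 5×2 + 6×0 + 5×2 + 5×2 = 54
Vikram: 6×0 + 5×1 + 6×4 + 5×3 + 5×4 = 64
Kira: 6×3 + 5×4 + 6×2 + 5×1 + 5×0 = 55
Tomás: 6×1 + 5×3 + 6×1 + 5×0 + 5×3 = 42

Vikram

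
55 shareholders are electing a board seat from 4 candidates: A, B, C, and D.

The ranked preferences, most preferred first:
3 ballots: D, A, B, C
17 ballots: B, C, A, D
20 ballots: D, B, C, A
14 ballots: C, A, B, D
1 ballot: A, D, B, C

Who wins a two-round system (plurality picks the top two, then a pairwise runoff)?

Round 1 first-place votes: A 1, B 17, C 14, D 23. D and B advance.
Runoff: D is ranked above B on 24 ballots, B above D on 31.

B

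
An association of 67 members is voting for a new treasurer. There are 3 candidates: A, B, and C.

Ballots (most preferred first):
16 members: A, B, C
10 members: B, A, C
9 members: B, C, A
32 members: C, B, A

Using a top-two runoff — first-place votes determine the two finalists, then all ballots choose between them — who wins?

B

Round 1 first-place votes: A 16, B 19, C 32. C and B advance.
Runoff: C is ranked above B on 32 ballots, B above C on 35.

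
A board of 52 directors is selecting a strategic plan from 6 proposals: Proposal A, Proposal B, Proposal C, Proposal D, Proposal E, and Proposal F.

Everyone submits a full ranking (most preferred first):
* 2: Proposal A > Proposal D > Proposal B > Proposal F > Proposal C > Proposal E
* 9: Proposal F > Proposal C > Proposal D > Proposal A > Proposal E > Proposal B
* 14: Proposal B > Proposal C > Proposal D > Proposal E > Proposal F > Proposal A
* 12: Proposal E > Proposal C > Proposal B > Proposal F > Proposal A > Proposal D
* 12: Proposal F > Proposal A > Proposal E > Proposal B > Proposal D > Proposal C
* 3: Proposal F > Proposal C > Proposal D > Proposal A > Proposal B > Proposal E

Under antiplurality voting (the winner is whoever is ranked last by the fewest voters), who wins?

Last-place votes: Proposal A 14, Proposal B 9, Proposal C 12, Proposal D 12, Proposal E 5, Proposal F 0.

Proposal F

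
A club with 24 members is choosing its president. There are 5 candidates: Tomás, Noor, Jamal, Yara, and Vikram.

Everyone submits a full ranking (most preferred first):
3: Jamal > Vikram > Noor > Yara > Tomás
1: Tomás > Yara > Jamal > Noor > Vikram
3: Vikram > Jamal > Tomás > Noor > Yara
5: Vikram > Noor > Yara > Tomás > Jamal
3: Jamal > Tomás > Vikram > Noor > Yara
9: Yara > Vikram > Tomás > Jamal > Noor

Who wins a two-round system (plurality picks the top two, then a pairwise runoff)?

Vikram

Round 1 first-place votes: Tomás 1, Noor 0, Jamal 6, Yara 9, Vikram 8. Yara and Vikram advance.
Runoff: Yara is ranked above Vikram on 10 ballots, Vikram above Yara on 14.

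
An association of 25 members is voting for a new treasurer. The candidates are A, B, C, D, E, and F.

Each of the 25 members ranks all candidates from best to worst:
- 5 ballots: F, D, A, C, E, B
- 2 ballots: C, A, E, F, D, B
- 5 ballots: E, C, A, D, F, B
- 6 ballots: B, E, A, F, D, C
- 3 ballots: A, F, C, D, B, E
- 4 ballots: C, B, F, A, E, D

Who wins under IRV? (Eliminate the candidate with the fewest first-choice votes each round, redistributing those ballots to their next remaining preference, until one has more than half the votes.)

Round 1: A 3, B 6, C 6, D 0, E 5, F 5. D eliminated.
Round 2: A 3, B 6, C 6, E 5, F 5. A eliminated.
Round 3: B 6, C 6, E 5, F 8. E eliminated.
Round 4: B 6, C 11, F 8. B eliminated.
Round 5: C 11, F 14. F has a majority (≥13).

F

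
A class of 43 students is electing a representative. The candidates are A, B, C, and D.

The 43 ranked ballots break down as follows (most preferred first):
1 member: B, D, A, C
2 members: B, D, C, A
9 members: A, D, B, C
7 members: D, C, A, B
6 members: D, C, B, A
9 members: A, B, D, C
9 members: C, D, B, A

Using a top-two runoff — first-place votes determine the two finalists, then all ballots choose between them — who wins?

D

Round 1 first-place votes: A 18, B 3, C 9, D 13. A and D advance.
Runoff: A is ranked above D on 18 ballots, D above A on 25.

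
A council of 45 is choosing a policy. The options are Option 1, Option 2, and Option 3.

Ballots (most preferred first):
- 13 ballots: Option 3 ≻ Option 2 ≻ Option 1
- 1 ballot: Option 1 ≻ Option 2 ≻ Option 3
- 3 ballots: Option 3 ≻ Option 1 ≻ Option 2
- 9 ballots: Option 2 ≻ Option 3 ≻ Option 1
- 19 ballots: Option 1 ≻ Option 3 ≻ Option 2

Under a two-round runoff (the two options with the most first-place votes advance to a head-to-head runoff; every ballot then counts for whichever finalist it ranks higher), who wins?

Round 1 first-place votes: Option 1 20, Option 2 9, Option 3 16. Option 1 and Option 3 advance.
Runoff: Option 1 is ranked above Option 3 on 20 ballots, Option 3 above Option 1 on 25.

Option 3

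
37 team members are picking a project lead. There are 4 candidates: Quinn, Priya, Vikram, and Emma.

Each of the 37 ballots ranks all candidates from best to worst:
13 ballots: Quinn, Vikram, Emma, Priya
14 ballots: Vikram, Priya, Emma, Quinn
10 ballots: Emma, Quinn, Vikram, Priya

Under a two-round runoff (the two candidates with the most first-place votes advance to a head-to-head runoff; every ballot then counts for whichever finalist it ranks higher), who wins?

Round 1 first-place votes: Quinn 13, Priya 0, Vikram 14, Emma 10. Vikram and Quinn advance.
Runoff: Vikram is ranked above Quinn on 14 ballots, Quinn above Vikram on 23.

Quinn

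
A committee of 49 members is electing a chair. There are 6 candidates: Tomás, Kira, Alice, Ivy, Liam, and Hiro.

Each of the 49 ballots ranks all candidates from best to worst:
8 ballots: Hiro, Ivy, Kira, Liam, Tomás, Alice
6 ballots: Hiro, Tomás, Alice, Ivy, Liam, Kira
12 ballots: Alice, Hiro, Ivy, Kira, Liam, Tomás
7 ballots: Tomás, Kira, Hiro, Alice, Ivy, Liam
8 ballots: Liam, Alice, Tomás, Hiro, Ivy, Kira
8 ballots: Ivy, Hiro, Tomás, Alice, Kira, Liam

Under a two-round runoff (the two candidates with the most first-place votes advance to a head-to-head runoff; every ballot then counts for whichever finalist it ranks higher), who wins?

Round 1 first-place votes: Tomás 7, Kira 0, Alice 12, Ivy 8, Liam 8, Hiro 14. Hiro and Alice advance.
Runoff: Hiro is ranked above Alice on 29 ballots, Alice above Hiro on 20.

Hiro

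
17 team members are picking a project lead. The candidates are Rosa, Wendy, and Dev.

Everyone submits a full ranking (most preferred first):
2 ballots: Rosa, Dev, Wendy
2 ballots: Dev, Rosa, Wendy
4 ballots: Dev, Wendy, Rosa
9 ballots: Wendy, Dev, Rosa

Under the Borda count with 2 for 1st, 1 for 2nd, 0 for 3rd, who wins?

Rosa: 2×2 + 2×1 + 4×0 + 9×0 = 6
Wendy: 2×0 + 2×0 + 4×1 + 9×2 = 22
Dev: 2×1 + 2×2 + 4×2 + 9×1 = 23

Dev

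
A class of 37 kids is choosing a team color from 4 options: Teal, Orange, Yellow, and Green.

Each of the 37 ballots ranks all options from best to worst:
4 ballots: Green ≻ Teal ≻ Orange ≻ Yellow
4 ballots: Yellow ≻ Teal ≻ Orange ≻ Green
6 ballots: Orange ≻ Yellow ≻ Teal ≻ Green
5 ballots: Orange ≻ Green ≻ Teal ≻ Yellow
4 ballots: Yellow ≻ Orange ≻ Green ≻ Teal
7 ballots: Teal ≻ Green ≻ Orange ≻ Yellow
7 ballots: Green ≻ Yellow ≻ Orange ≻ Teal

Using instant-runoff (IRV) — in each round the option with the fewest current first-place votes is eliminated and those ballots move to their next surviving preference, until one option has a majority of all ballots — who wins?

Orange

Round 1: Teal 7, Orange 11, Yellow 8, Green 11. Teal eliminated.
Round 2: Orange 11, Yellow 8, Green 18. Yellow eliminated.
Round 3: Orange 19, Green 18. Orange has a majority (≥19).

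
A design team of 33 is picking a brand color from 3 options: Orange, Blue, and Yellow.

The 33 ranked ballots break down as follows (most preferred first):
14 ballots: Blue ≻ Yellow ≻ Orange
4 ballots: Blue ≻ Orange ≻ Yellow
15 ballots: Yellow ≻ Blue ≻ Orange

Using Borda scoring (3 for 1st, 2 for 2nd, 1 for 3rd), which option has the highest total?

Orange: 14×1 + 4×2 + 15×1 = 37
Blue: 14×3 + 4×3 + 15×2 = 84
Yellow: 14×2 + 4×1 + 15×3 = 77

Blue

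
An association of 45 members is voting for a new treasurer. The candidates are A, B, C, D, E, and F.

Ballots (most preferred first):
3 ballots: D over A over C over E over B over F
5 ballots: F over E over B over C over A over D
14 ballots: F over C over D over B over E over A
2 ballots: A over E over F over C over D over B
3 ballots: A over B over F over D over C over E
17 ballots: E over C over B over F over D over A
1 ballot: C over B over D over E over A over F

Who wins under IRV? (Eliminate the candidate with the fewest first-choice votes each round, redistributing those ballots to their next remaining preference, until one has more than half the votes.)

E

Round 1: A 5, B 0, C 1, D 3, E 17, F 19. B eliminated.
Round 2: A 5, C 1, D 3, E 17, F 19. C eliminated.
Round 3: A 5, D 4, E 17, F 19. D eliminated.
Round 4: A 8, E 18, F 19. A eliminated.
Round 5: E 23, F 22. E has a majority (≥23).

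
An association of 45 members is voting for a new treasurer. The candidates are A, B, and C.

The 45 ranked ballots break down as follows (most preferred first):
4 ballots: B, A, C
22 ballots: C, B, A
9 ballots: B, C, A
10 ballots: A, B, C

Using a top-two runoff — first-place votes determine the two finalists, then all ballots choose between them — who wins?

B

Round 1 first-place votes: A 10, B 13, C 22. C and B advance.
Runoff: C is ranked above B on 22 ballots, B above C on 23.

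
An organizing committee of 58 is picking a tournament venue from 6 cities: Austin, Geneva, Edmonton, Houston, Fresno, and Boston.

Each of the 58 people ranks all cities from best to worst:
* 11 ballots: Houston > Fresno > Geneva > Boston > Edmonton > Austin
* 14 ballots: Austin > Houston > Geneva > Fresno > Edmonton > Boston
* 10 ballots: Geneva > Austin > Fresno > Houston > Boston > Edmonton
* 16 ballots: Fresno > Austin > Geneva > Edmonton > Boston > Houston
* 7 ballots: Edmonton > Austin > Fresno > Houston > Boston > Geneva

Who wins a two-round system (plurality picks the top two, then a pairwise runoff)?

Austin

Round 1 first-place votes: Austin 14, Geneva 10, Edmonton 7, Houston 11, Fresno 16, Boston 0. Fresno and Austin advance.
Runoff: Fresno is ranked above Austin on 27 ballots, Austin above Fresno on 31.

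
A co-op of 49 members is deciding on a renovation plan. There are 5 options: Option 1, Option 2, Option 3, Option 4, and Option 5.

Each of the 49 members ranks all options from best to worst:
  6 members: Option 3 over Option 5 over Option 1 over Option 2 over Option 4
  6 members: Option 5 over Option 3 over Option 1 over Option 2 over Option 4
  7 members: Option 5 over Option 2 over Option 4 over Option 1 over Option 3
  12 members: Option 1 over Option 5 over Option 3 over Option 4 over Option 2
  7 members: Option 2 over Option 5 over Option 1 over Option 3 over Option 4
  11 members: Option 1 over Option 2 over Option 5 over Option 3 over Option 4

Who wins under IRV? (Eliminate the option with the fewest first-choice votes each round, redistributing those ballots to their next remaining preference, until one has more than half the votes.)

Round 1: Option 1 23, Option 2 7, Option 3 6, Option 4 0, Option 5 13. Option 4 eliminated.
Round 2: Option 1 23, Option 2 7, Option 3 6, Option 5 13. Option 3 eliminated.
Round 3: Option 1 23, Option 2 7, Option 5 19. Option 2 eliminated.
Round 4: Option 1 23, Option 5 26. Option 5 has a majority (≥25).

Option 5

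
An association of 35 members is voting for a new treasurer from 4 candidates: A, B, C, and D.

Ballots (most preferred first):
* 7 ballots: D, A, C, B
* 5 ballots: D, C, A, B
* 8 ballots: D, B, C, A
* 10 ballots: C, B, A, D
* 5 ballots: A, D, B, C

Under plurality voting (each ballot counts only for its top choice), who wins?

First-place votes: A 5, B 0, C 10, D 20.

D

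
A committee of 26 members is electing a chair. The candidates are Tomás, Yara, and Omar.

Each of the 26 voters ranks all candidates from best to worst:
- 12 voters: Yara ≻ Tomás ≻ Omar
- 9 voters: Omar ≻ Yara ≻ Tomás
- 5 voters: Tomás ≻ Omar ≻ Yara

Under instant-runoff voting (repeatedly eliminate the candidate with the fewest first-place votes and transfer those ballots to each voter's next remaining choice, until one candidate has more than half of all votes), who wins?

Omar

Round 1: Tomás 5, Yara 12, Omar 9. Tomás eliminated.
Round 2: Yara 12, Omar 14. Omar has a majority (≥14).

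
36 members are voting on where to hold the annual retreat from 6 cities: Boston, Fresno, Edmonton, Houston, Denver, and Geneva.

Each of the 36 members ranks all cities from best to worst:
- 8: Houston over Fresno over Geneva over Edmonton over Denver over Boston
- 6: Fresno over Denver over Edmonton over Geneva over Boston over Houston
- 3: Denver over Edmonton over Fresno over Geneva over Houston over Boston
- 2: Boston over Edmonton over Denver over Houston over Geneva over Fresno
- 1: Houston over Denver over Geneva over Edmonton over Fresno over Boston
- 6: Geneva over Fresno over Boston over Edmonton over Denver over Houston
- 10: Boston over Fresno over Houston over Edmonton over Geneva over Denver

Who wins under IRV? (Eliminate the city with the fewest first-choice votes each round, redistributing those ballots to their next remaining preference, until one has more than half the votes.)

Fresno

Round 1: Boston 12, Fresno 6, Edmonton 0, Houston 9, Denver 3, Geneva 6. Edmonton eliminated.
Round 2: Boston 12, Fresno 6, Houston 9, Denver 3, Geneva 6. Denver eliminated.
Round 3: Boston 12, Fresno 9, Houston 9, Geneva 6. Geneva eliminated.
Round 4: Boston 12, Fresno 15, Houston 9. Houston eliminated.
Round 5: Boston 12, Fresno 24. Fresno has a majority (≥19).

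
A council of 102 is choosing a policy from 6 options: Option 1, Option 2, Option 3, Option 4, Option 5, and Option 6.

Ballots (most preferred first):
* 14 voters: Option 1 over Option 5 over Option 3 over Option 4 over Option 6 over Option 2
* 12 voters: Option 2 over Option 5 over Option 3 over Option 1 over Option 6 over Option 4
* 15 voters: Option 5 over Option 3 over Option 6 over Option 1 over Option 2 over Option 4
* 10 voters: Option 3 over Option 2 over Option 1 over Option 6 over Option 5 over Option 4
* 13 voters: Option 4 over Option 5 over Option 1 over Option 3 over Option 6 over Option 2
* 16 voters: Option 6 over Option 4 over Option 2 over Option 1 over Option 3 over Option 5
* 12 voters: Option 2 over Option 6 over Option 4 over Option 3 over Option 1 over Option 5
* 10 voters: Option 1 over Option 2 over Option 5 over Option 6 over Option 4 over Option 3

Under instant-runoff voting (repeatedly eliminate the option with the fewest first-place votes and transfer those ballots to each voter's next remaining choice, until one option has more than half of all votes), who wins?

Round 1: Option 1 24, Option 2 24, Option 3 10, Option 4 13, Option 5 15, Option 6 16. Option 3 eliminated.
Round 2: Option 1 24, Option 2 34, Option 4 13, Option 5 15, Option 6 16. Option 4 eliminated.
Round 3: Option 1 24, Option 2 34, Option 5 28, Option 6 16. Option 6 eliminated.
Round 4: Option 1 24, Option 2 50, Option 5 28. Option 1 eliminated.
Round 5: Option 2 60, Option 5 42. Option 2 has a majority (≥52).

Option 2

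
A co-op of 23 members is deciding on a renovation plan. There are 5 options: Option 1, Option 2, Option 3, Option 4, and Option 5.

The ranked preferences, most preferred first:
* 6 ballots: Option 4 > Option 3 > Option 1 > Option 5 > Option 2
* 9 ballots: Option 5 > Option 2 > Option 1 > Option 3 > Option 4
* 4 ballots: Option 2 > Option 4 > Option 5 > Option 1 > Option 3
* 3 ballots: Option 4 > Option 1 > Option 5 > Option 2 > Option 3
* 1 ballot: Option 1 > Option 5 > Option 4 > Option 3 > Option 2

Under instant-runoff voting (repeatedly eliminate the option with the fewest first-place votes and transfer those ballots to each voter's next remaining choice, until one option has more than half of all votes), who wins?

Round 1: Option 1 1, Option 2 4, Option 3 0, Option 4 9, Option 5 9. Option 3 eliminated.
Round 2: Option 1 1, Option 2 4, Option 4 9, Option 5 9. Option 1 eliminated.
Round 3: Option 2 4, Option 4 9, Option 5 10. Option 2 eliminated.
Round 4: Option 4 13, Option 5 10. Option 4 has a majority (≥12).

Option 4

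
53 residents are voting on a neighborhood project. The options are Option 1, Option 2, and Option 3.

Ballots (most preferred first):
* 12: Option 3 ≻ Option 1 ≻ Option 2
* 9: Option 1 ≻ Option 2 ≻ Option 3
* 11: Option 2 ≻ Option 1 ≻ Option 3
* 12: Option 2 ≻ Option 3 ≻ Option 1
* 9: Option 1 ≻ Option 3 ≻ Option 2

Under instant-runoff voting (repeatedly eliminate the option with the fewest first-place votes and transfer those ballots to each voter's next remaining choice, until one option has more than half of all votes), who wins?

Option 1

Round 1: Option 1 18, Option 2 23, Option 3 12. Option 3 eliminated.
Round 2: Option 1 30, Option 2 23. Option 1 has a majority (≥27).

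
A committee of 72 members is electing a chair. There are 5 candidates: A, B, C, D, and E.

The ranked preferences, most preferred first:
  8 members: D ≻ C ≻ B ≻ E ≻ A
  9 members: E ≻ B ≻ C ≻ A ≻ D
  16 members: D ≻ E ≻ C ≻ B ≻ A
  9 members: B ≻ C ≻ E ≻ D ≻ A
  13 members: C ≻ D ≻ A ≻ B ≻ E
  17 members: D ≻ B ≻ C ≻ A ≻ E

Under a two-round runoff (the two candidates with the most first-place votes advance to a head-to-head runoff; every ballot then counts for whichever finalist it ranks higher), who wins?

Round 1 first-place votes: A 0, B 9, C 13, D 41, E 9. D and C advance.
Runoff: D is ranked above C on 41 ballots, C above D on 31.

D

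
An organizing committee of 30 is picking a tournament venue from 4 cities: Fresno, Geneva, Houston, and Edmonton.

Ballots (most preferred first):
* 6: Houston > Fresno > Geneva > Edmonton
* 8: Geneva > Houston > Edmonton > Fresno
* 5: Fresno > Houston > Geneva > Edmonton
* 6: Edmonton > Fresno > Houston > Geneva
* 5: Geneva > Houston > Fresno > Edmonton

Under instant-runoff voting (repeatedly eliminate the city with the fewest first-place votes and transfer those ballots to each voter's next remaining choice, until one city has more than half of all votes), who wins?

Round 1: Fresno 5, Geneva 13, Houston 6, Edmonton 6. Fresno eliminated.
Round 2: Geneva 13, Houston 11, Edmonton 6. Edmonton eliminated.
Round 3: Geneva 13, Houston 17. Houston has a majority (≥16).

Houston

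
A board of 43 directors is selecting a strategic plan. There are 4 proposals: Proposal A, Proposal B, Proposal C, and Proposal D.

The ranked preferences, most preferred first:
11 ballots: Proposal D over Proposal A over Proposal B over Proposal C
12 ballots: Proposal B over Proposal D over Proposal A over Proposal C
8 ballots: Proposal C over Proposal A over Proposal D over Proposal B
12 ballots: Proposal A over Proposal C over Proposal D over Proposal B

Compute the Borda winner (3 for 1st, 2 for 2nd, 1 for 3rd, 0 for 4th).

Proposal A: 11×2 + 12×1 + 8×2 + 12×3 = 86
Proposal B: 11×1 + 12×3 + 8×0 + 12×0 = 47
Proposal C: 11×0 + 12×0 + 8×3 + 12×2 = 48
Proposal D: 11×3 + 12×2 + 8×1 + 12×1 = 77

Proposal A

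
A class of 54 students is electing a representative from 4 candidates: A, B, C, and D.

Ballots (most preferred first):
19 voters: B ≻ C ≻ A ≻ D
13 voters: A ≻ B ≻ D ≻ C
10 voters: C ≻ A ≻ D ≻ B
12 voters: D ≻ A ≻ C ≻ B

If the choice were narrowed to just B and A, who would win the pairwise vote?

A

B is ranked above A on 19 ballots; A above B on 35.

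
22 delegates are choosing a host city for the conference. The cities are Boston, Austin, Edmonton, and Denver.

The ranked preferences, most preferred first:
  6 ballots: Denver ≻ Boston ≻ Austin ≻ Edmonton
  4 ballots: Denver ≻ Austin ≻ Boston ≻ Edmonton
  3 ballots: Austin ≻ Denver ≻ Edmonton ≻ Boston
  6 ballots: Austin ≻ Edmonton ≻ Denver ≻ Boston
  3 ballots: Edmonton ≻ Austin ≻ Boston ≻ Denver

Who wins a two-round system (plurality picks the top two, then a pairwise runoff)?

Round 1 first-place votes: Boston 0, Austin 9, Edmonton 3, Denver 10. Denver and Austin advance.
Runoff: Denver is ranked above Austin on 10 ballots, Austin above Denver on 12.

Austin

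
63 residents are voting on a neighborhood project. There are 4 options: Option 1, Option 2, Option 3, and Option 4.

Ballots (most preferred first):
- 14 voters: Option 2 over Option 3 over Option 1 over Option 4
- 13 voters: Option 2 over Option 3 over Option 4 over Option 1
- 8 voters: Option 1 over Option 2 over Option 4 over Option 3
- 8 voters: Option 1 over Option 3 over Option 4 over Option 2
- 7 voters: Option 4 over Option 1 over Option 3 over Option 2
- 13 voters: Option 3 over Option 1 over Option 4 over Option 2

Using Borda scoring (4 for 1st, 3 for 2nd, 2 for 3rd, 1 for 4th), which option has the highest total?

Option 1: 14×2 + 13×1 + 8×4 + 8×4 + 7×3 + 13×3 = 165
Option 2: 14×4 + 13×4 + 8×3 + 8×1 + 7×1 + 13×1 = 160
Option 3: 14×3 + 13×3 + 8×1 + 8×3 + 7×2 + 13×4 = 179
Option 4: 14×1 + 13×2 + 8×2 + 8×2 + 7×4 + 13×2 = 126

Option 3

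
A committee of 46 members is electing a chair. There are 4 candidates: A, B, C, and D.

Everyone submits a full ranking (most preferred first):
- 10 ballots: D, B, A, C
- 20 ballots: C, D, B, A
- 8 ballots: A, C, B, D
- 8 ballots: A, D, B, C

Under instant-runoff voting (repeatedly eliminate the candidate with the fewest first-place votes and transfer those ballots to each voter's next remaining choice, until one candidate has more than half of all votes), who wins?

A

Round 1: A 16, B 0, C 20, D 10. B eliminated.
Round 2: A 16, C 20, D 10. D eliminated.
Round 3: A 26, C 20. A has a majority (≥24).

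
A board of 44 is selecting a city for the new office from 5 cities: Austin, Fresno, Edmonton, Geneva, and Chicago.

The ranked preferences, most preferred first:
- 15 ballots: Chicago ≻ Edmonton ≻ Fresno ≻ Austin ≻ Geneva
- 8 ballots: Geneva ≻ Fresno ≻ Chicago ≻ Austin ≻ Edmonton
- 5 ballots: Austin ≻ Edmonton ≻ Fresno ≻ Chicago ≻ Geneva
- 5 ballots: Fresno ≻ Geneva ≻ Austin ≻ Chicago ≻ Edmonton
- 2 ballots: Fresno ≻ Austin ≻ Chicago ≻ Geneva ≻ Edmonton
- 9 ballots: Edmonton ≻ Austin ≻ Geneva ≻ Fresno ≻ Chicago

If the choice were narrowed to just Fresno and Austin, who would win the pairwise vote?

Fresno is ranked above Austin on 30 ballots; Austin above Fresno on 14.

Fresno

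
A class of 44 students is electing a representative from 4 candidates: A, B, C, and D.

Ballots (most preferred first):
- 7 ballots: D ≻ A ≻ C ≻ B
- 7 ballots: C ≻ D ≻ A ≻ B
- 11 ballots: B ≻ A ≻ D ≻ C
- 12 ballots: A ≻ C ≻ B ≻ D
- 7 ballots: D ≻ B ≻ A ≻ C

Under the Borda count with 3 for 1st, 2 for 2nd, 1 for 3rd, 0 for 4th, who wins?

A: 7×2 + 7×1 + 11×2 + 12×3 + 7×1 = 86
B: 7×0 + 7×0 + 11×3 + 12×1 + 7×2 = 59
C: 7×1 + 7×3 + 11×0 + 12×2 + 7×0 = 52
D: 7×3 + 7×2 + 11×1 + 12×0 + 7×3 = 67

A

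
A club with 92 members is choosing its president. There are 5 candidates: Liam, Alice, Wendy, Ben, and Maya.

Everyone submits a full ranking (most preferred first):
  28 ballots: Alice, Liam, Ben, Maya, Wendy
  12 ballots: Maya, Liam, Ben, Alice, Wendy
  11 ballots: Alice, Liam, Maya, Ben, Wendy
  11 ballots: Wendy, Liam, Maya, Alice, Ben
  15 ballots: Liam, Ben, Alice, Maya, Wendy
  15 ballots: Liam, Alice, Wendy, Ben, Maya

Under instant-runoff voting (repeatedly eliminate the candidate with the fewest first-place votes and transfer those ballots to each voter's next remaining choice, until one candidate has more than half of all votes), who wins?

Round 1: Liam 30, Alice 39, Wendy 11, Ben 0, Maya 12. Ben eliminated.
Round 2: Liam 30, Alice 39, Wendy 11, Maya 12. Wendy eliminated.
Round 3: Liam 41, Alice 39, Maya 12. Maya eliminated.
Round 4: Liam 53, Alice 39. Liam has a majority (≥47).

Liam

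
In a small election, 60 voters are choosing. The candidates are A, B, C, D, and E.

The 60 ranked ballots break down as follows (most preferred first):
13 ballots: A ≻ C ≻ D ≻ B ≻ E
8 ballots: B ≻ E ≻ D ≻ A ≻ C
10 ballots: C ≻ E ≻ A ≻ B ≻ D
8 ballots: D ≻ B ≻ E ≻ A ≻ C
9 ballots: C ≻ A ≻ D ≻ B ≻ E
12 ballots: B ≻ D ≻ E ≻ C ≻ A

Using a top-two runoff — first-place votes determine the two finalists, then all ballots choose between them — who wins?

Round 1 first-place votes: A 13, B 20, C 19, D 8, E 0. B and C advance.
Runoff: B is ranked above C on 28 ballots, C above B on 32.

C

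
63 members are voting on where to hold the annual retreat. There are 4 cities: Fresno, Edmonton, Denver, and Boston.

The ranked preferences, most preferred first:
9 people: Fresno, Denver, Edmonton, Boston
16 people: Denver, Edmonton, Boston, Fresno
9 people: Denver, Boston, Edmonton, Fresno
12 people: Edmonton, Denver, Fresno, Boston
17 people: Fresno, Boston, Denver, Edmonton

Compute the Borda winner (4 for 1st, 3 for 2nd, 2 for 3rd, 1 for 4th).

Denver

Fresno: 9×4 + 16×1 + 9×1 + 12×2 + 17×4 = 153
Edmonton: 9×2 + 16×3 + 9×2 + 12×4 + 17×1 = 149
Denver: 9×3 + 16×4 + 9×4 + 12×3 + 17×2 = 197
Boston: 9×1 + 16×2 + 9×3 + 12×1 + 17×3 = 131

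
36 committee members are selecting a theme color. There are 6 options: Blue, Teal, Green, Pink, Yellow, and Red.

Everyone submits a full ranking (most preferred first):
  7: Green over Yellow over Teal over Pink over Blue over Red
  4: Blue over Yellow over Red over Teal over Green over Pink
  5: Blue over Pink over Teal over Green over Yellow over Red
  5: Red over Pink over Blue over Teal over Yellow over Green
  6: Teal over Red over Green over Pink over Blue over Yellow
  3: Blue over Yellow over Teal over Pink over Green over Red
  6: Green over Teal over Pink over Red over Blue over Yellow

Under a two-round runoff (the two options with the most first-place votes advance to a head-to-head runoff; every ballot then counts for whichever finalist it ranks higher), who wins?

Round 1 first-place votes: Blue 12, Teal 6, Green 13, Pink 0, Yellow 0, Red 5. Green and Blue advance.
Runoff: Green is ranked above Blue on 19 ballots, Blue above Green on 17.

Green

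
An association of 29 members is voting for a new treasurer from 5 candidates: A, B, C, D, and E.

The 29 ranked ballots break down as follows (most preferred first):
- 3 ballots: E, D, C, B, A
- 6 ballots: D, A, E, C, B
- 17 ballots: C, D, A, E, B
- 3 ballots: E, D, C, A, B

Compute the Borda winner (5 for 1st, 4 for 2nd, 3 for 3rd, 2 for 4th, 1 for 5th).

D

A: 3×1 + 6×4 + 17×3 + 3×2 = 84
B: 3×2 + 6×1 + 17×1 + 3×1 = 32
C: 3×3 + 6×2 + 17×5 + 3×3 = 115
D: 3×4 + 6×5 + 17×4 + 3×4 = 122
E: 3×5 + 6×3 + 17×2 + 3×5 = 82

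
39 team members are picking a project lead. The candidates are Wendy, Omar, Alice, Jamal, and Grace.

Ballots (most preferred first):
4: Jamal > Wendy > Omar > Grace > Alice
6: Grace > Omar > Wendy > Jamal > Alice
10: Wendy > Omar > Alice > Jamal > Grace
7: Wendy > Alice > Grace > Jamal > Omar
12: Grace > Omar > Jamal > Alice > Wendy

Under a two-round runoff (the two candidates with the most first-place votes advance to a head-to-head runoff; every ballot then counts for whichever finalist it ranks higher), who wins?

Wendy

Round 1 first-place votes: Wendy 17, Omar 0, Alice 0, Jamal 4, Grace 18. Grace and Wendy advance.
Runoff: Grace is ranked above Wendy on 18 ballots, Wendy above Grace on 21.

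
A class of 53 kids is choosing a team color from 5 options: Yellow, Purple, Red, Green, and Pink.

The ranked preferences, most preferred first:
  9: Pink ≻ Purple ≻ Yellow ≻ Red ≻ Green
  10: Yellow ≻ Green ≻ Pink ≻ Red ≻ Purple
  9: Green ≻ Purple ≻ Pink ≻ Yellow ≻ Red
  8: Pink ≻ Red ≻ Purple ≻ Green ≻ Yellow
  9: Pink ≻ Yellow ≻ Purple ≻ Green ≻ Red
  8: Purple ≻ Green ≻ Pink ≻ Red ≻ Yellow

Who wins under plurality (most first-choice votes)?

First-place votes: Yellow 10, Purple 8, Red 0, Green 9, Pink 26.

Pink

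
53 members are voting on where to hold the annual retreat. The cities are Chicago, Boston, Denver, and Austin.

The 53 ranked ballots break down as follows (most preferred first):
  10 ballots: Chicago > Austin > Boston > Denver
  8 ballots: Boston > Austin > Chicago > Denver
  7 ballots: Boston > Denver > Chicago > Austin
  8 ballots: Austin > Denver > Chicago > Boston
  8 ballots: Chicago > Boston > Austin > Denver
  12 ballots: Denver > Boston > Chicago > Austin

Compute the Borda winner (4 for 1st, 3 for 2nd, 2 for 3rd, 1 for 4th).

Chicago: 10×4 + 8×2 + 7×2 + 8×2 + 8×4 + 12×2 = 142
Boston: 10×2 + 8×4 + 7×4 + 8×1 + 8×3 + 12×3 = 148
Denver: 10×1 + 8×1 + 7×3 + 8×3 + 8×1 + 12×4 = 119
Austin: 10×3 + 8×3 + 7×1 + 8×4 + 8×2 + 12×1 = 121

Boston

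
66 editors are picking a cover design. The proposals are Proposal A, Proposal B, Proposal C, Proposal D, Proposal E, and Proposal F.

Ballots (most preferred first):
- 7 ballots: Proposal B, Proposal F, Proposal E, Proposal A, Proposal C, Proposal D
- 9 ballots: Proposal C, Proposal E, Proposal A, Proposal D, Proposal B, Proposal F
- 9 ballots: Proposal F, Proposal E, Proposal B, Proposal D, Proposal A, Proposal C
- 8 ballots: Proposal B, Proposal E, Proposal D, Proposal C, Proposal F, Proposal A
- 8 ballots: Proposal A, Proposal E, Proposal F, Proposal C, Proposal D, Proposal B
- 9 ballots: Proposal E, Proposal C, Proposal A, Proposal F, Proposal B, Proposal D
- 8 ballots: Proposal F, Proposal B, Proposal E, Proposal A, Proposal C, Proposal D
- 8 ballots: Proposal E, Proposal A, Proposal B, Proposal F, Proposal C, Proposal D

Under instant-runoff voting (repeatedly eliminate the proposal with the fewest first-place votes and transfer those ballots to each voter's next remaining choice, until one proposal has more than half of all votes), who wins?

Proposal E

Round 1: Proposal A 8, Proposal B 15, Proposal C 9, Proposal D 0, Proposal E 17, Proposal F 17. Proposal D eliminated.
Round 2: Proposal A 8, Proposal B 15, Proposal C 9, Proposal E 17, Proposal F 17. Proposal A eliminated.
Round 3: Proposal B 15, Proposal C 9, Proposal E 25, Proposal F 17. Proposal C eliminated.
Round 4: Proposal B 15, Proposal E 34, Proposal F 17. Proposal E has a majority (≥34).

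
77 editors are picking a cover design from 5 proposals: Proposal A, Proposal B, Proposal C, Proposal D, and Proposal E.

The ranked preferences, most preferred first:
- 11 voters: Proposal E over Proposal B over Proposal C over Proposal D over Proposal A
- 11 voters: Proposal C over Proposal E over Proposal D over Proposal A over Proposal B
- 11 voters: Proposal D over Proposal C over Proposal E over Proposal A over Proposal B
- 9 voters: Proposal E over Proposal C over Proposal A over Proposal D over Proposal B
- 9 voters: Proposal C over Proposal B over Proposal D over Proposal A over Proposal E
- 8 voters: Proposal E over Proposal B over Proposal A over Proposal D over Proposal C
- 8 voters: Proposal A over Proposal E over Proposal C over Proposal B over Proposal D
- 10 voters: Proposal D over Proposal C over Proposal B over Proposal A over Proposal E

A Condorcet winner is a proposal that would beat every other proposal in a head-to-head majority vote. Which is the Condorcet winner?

Proposal C vs Proposal A: 61–16
Proposal C vs Proposal B: 58–19
Proposal C vs Proposal D: 48–29
Proposal C vs Proposal E: 41–36
Proposal C beats every other proposal.

Proposal C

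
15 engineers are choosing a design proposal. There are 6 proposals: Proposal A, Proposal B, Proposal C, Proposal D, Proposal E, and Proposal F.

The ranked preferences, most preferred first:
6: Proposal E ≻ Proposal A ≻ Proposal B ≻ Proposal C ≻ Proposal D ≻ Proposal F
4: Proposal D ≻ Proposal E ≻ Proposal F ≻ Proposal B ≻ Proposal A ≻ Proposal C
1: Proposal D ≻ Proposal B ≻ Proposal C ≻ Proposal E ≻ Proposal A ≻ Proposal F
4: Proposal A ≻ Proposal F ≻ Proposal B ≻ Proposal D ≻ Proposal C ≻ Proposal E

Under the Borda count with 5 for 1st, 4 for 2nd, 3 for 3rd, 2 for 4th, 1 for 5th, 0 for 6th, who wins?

Proposal A

Proposal A: 6×4 + 4×1 + 1×1 + 4×5 = 49
Proposal B: 6×3 + 4×2 + 1×4 + 4×3 = 42
Proposal C: 6×2 + 4×0 + 1×3 + 4×1 = 19
Proposal D: 6×1 + 4×5 + 1×5 + 4×2 = 39
Proposal E: 6×5 + 4×4 + 1×2 + 4×0 = 48
Proposal F: 6×0 + 4×3 + 1×0 + 4×4 = 28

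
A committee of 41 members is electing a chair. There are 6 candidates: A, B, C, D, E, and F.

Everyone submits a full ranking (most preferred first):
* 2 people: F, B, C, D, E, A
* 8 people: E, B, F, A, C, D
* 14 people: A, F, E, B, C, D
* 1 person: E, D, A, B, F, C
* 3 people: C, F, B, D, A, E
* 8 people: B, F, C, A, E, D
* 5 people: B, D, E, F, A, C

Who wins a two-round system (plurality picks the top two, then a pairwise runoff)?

Round 1 first-place votes: A 14, B 13, C 3, D 0, E 9, F 2. A and B advance.
Runoff: A is ranked above B on 15 ballots, B above A on 26.

B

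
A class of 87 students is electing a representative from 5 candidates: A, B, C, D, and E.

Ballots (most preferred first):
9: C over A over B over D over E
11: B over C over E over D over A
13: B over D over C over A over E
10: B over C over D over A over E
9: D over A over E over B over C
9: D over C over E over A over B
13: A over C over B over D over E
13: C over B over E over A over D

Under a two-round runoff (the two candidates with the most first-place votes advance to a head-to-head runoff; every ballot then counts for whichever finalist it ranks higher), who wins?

Round 1 first-place votes: A 13, B 34, C 22, D 18, E 0. B and C advance.
Runoff: B is ranked above C on 43 ballots, C above B on 44.

C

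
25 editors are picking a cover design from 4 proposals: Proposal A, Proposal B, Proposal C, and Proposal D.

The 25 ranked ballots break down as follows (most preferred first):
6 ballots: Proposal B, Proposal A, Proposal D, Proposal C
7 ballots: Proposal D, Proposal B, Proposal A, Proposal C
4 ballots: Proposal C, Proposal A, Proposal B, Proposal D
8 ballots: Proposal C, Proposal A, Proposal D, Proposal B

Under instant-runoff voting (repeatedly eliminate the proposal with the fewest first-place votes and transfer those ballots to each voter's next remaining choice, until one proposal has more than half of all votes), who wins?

Proposal D

Round 1: Proposal A 0, Proposal B 6, Proposal C 12, Proposal D 7. Proposal A eliminated.
Round 2: Proposal B 6, Proposal C 12, Proposal D 7. Proposal B eliminated.
Round 3: Proposal C 12, Proposal D 13. Proposal D has a majority (≥13).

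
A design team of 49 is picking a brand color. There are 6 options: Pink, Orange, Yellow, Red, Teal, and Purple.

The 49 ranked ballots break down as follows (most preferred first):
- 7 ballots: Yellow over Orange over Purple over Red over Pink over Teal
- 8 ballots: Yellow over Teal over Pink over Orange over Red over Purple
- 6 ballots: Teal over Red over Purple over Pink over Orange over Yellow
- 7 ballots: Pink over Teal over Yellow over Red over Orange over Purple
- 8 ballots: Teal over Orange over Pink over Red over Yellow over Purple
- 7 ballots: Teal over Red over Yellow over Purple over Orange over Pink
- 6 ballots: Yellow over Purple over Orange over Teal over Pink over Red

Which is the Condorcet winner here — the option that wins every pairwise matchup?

Teal vs Pink: 35–14
Teal vs Orange: 36–13
Teal vs Yellow: 28–21
Teal vs Red: 42–7
Teal vs Purple: 36–13
Teal beats every other option.

Teal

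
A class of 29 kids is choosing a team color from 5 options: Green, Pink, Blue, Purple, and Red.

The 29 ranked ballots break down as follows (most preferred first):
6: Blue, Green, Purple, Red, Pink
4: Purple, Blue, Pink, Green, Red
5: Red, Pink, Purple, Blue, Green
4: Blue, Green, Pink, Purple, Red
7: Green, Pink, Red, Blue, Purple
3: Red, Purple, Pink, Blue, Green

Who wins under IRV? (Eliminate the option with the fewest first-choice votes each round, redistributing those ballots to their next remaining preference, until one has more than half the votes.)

Round 1: Green 7, Pink 0, Blue 10, Purple 4, Red 8. Pink eliminated.
Round 2: Green 7, Blue 10, Purple 4, Red 8. Purple eliminated.
Round 3: Green 7, Blue 14, Red 8. Green eliminated.
Round 4: Blue 14, Red 15. Red has a majority (≥15).

Red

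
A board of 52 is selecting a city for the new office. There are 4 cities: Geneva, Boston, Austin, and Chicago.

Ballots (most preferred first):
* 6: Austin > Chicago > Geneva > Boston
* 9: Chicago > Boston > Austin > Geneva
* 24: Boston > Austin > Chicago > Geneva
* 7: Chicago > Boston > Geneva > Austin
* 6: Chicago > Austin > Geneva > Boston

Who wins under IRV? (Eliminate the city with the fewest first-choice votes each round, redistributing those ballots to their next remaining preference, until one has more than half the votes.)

Chicago

Round 1: Geneva 0, Boston 24, Austin 6, Chicago 22. Geneva eliminated.
Round 2: Boston 24, Austin 6, Chicago 22. Austin eliminated.
Round 3: Boston 24, Chicago 28. Chicago has a majority (≥27).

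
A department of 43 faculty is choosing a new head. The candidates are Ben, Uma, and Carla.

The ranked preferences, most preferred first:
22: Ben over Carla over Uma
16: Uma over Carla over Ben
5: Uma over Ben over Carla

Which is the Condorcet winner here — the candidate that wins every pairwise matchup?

Ben vs Uma: 22–21
Ben vs Carla: 27–16
Ben beats every other candidate.

Ben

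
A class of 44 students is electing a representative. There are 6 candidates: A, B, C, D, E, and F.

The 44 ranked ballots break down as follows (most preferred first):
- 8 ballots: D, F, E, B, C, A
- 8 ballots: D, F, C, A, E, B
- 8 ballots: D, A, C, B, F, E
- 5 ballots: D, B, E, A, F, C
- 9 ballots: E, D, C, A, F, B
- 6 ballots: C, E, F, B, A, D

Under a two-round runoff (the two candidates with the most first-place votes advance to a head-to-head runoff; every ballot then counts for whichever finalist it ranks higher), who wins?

Round 1 first-place votes: A 0, B 0, C 6, D 29, E 9, F 0. D and E advance.
Runoff: D is ranked above E on 29 ballots, E above D on 15.

D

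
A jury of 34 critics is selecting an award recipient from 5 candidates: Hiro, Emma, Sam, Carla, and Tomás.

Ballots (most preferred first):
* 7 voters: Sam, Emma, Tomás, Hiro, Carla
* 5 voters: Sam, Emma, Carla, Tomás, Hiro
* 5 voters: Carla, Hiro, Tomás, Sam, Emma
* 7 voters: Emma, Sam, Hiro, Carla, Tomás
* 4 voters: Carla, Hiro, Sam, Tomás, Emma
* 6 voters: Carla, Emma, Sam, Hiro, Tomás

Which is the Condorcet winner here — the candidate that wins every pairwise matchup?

Sam

Sam vs Hiro: 25–9
Sam vs Emma: 21–13
Sam vs Carla: 19–15
Sam vs Tomás: 29–5
Sam beats every other candidate.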